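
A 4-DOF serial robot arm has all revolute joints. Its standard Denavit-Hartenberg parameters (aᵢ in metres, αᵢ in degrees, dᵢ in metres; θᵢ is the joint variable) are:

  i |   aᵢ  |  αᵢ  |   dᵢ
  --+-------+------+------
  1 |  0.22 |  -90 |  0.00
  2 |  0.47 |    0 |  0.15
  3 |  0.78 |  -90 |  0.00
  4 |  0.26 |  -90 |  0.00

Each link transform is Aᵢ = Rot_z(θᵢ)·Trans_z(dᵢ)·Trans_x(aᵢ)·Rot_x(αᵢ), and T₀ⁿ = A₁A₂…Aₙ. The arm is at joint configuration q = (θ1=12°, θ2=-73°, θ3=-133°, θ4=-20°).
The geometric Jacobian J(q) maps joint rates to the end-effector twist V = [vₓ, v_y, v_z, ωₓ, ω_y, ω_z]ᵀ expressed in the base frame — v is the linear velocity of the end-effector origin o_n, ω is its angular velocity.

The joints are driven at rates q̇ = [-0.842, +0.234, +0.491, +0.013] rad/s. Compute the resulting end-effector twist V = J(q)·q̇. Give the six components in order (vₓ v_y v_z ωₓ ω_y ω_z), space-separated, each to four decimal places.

-0.1177 0.4566 0.6348 -0.1563 0.7080 -0.8303

o_n = [-0.6006, 0.1166, 0.0004]
J₁: ẑ×o_n = [-0.1166, -0.6006, 0.0000], ω = ẑ
J2: z=[-0.2079, 0.9781, 0.0000] o=[0.2152, 0.0457, 0.0000] → [0.0004, 0.0001, 0.7832, -0.2079, 0.9781, 0.0000]
J3: z=[-0.2079, 0.9781, 0.0000] o=[0.3184, 0.2210, 0.4495] → [-0.4392, -0.0934, 0.9207, -0.2079, 0.9781, 0.0000]
J4: z=[-0.4288, -0.0911, 0.8988] o=[-0.3673, 0.0753, 0.1075] → [-0.0274, -0.2556, -0.0390, -0.4288, -0.0911, 0.8988]
V = J·q̇ = [-0.1177, 0.4566, 0.6348, -0.1563, 0.7080, -0.8303]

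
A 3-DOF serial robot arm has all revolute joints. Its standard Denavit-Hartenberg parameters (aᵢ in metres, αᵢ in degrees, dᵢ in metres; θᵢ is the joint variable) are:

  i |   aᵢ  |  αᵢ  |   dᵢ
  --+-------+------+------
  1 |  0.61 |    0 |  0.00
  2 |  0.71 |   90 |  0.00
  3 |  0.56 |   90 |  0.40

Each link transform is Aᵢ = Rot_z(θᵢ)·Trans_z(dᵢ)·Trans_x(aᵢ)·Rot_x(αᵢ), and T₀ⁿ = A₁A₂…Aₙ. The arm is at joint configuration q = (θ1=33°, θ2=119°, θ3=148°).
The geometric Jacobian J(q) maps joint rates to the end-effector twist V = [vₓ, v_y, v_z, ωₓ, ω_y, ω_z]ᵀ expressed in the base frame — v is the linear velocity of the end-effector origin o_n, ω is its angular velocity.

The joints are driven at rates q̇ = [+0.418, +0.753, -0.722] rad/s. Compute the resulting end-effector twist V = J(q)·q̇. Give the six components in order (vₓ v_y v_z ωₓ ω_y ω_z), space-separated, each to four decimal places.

o_n = [0.4918, 0.7958, 0.2968]
J₁: ẑ×o_n = [-0.7958, 0.4918, 0.0000], ω = ẑ
J2: z=[0.0000, 0.0000, 1.0000] o=[0.5116, 0.3322, 0.0000] → [-0.4635, -0.0198, 0.0000, 0.0000, 0.0000, 1.0000]
J3: z=[0.4695, 0.8829, 0.0000] o=[-0.1153, 0.6656, 0.0000] → [0.2620, -0.1393, -0.4749, 0.4695, 0.8829, 0.0000]
V = J·q̇ = [-0.8709, 0.2913, 0.3429, -0.3390, -0.6375, 1.1710]

-0.8709 0.2913 0.3429 -0.3390 -0.6375 1.1710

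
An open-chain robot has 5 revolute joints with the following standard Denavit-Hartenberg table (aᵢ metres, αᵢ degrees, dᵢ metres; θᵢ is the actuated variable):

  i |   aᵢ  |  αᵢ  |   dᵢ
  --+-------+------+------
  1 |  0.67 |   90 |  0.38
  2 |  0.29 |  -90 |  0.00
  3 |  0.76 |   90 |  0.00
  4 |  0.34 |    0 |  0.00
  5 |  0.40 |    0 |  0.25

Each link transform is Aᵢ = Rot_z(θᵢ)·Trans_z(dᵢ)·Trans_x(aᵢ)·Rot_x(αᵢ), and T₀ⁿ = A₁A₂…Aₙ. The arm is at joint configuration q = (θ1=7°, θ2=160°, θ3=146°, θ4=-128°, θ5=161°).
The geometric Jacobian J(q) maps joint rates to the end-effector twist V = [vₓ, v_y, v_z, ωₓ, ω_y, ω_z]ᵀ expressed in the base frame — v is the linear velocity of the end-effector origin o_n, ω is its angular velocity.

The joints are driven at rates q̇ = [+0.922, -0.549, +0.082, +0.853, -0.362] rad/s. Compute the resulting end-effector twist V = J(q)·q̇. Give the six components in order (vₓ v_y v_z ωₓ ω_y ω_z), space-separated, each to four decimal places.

o_n = [0.8807, 0.8162, 0.3228]
J₁: ẑ×o_n = [-0.8162, 0.8807, 0.0000], ω = ẑ
J2: z=[0.1219, -0.9925, 0.0000] o=[0.6650, 0.0817, 0.3800] → [0.0568, 0.0070, 0.3036, 0.1219, -0.9925, 0.0000]
J3: z=[-0.3395, -0.0417, -0.9397] o=[0.3945, 0.0484, 0.4792] → [0.7280, -0.5099, -0.2404, -0.3395, -0.0417, -0.9397]
J4: z=[-0.6226, 0.7588, 0.1913] o=[0.9304, 0.5424, 0.2637] → [-0.0075, 0.0273, -0.1327, -0.6226, 0.7588, 0.1913]
J5: z=[-0.6226, 0.7588, 0.1913] o=[0.8738, 0.4175, 0.5748] → [-0.2675, -0.1556, -0.2535, -0.6226, 0.7588, 0.1913]
V = J·q̇ = [-0.6336, 0.8459, -0.2078, -0.4004, 0.9141, 0.9389]

-0.6336 0.8459 -0.2078 -0.4004 0.9141 0.9389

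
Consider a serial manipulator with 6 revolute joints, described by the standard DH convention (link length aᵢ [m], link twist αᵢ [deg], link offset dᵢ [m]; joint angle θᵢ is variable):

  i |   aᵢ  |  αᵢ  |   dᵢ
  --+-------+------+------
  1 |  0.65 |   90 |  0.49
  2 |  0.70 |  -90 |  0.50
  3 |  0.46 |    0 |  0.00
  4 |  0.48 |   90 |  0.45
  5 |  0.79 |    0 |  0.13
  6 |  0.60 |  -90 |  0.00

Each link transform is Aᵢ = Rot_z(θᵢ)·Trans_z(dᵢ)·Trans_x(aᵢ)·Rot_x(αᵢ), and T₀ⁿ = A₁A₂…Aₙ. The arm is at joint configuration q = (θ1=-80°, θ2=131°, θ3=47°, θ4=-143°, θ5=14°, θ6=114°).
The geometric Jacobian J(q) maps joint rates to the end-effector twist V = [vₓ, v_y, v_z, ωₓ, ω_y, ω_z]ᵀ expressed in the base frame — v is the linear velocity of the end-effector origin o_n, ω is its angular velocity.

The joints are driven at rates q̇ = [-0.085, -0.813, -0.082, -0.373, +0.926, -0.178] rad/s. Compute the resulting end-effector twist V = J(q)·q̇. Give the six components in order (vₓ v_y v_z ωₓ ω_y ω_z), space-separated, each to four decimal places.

0.5973 0.4302 0.5897 1.0220 -0.6641 -0.3479

o_n = [-1.1302, 0.5225, 0.3575]
J₁: ẑ×o_n = [-0.5225, -1.1302, 0.0000], ω = ẑ
J2: z=[-0.9848, -0.1736, 0.0000] o=[0.1129, -0.6401, 0.4900] → [0.0230, -0.1305, -1.3608, -0.9848, -0.1736, 0.0000]
J3: z=[-0.1311, 0.7432, -0.6561] o=[-0.4593, -0.2747, 1.0183] → [0.0318, 0.3536, 0.3942, -0.1311, 0.7432, -0.6561]
J4: z=[-0.1311, 0.7432, -0.6561] o=[-0.1637, -0.0136, 1.2551] → [-0.3154, 0.5165, 0.6481, -0.1311, 0.7432, -0.6561]
J5: z=[0.2162, -0.6244, -0.7506] o=[-0.6871, 0.2056, 0.9220] → [0.5903, 0.4547, -0.2082, 0.2162, -0.6244, -0.7506]
J6: z=[0.2162, -0.6244, -0.7506] o=[-1.4256, 0.0823, 0.6385] → [0.5059, -0.1610, 0.2796, 0.2162, -0.6244, -0.7506]
V = J·q̇ = [0.5973, 0.4302, 0.5897, 1.0220, -0.6641, -0.3479]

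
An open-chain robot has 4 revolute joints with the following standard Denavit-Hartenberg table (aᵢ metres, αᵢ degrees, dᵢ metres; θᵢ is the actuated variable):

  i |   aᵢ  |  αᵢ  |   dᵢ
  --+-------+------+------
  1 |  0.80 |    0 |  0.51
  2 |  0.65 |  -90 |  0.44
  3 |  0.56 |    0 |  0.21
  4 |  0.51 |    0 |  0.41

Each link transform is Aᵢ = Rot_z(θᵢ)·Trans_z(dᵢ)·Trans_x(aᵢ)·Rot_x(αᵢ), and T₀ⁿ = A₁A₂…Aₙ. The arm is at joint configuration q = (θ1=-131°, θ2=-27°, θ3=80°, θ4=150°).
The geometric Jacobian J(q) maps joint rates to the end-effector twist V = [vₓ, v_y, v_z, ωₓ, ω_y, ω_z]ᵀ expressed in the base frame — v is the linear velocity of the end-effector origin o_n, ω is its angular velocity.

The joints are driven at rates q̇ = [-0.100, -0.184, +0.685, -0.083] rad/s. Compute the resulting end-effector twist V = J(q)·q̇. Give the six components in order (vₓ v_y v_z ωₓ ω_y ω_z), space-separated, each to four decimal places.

-0.1361 0.1504 0.1307 0.2255 -0.5582 -0.2840

o_n = [-0.6815, -1.3357, 0.7892]
J₁: ẑ×o_n = [1.3357, -0.6815, 0.0000], ω = ẑ
J2: z=[0.0000, 0.0000, 1.0000] o=[-0.5248, -0.6038, 0.5100] → [0.7320, -0.1566, 0.0000, 0.0000, 0.0000, 1.0000]
J3: z=[0.3746, -0.9272, 0.0000] o=[-1.1275, -0.8473, 0.9500] → [0.1491, 0.0602, 0.2306, 0.3746, -0.9272, 0.0000]
J4: z=[0.3746, -0.9272, 0.0000] o=[-1.1390, -1.0784, 0.3985] → [-0.3622, -0.1464, 0.3278, 0.3746, -0.9272, 0.0000]
V = J·q̇ = [-0.1361, 0.1504, 0.1307, 0.2255, -0.5582, -0.2840]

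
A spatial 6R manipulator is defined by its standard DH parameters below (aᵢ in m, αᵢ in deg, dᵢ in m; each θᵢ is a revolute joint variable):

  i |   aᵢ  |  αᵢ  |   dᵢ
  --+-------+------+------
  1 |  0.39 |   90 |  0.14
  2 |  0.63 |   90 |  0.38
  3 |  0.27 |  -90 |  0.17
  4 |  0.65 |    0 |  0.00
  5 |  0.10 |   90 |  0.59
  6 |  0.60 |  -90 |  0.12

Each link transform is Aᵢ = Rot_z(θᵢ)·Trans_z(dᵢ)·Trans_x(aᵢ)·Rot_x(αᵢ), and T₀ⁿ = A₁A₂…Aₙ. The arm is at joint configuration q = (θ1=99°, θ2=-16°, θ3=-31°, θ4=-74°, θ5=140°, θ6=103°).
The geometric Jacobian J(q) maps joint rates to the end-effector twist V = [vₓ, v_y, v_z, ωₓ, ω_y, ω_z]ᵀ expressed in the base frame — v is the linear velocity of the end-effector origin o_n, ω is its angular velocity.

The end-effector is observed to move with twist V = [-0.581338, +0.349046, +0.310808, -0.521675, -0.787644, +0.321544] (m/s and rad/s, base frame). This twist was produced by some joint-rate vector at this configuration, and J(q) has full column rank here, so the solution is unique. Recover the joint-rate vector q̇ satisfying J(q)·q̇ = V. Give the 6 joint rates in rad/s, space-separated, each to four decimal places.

0.6860 0.1700 0.5740 -0.1520 -0.8340 -0.0780

o_n = [0.8136, 1.9356, -1.1707]
J₁: ẑ×o_n = [-1.9356, 0.8136, 0.0000], ω = ẑ
J2: z=[0.9877, 0.1564, 0.0000] o=[-0.0610, 0.3852, 0.1400] → [-0.2050, 1.2946, 1.3945, 0.9877, 0.1564, 0.0000]
J3: z=[0.0431, -0.2722, -0.9613] o=[0.2196, 1.0428, -0.0337] → [1.1678, -0.5220, 0.2002, 0.0431, -0.2722, -0.9613]
J4: z=[0.7692, 0.6231, -0.1420] o=[0.0548, 1.1945, -0.2609] → [-0.4617, 0.5921, 0.0972, 0.7692, 0.6231, -0.1420]
J5: z=[0.7692, 0.6231, -0.1420] o=[-0.0325, 1.1557, -0.9038] → [-0.0556, 0.0852, 0.0726, 0.7692, 0.6231, -0.1420]
J6: z=[-0.5649, 0.5591, -0.6068] o=[0.3914, 1.5781, -0.9094] → [0.0708, -0.4039, -0.4380, -0.5649, 0.5591, -0.6068]
q̇ = J⁺·V = [0.6860, 0.1700, 0.5740, -0.1520, -0.8340, -0.0780]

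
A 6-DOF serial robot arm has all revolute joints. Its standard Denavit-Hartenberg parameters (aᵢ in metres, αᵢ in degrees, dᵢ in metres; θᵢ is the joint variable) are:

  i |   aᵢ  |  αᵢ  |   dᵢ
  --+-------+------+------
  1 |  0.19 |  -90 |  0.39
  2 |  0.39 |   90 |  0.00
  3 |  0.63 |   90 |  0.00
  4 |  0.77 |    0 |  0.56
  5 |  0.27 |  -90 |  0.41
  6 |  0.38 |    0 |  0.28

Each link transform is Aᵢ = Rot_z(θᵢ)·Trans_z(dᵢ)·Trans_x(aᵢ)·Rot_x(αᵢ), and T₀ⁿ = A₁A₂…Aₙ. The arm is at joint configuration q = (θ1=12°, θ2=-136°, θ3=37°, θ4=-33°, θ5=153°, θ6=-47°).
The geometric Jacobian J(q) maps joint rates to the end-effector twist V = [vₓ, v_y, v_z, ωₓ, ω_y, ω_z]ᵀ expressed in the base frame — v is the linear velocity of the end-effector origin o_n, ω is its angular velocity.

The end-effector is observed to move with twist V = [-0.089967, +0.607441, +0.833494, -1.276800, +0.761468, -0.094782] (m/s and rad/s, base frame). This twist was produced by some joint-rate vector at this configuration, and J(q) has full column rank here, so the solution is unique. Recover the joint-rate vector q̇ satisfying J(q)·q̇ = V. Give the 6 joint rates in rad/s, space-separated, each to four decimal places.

o_n = [-0.8692, -0.7307, 1.6818]
J₁: ẑ×o_n = [0.7307, -0.8692, 0.0000], ω = ẑ
J2: z=[-0.2079, 0.9781, 0.0000] o=[0.1858, 0.0395, 0.3900] → [1.2636, 0.2686, 1.1922, -0.2079, 0.9781, 0.0000]
J3: z=[-0.6795, -0.1444, -0.7193] o=[-0.0886, -0.0188, 0.6609] → [-0.6595, 1.2552, 0.3710, -0.6795, -0.1444, -0.7193]
J4: z=[-0.2574, -0.8712, 0.4181] o=[-0.5214, 0.2768, 1.0104] → [-0.1637, 0.0274, -0.0437, -0.2574, -0.8712, 0.4181]
J5: z=[-0.2574, -0.8712, 0.4181] o=[-0.8243, 0.1525, 1.9045] → [0.5632, -0.0761, 0.1882, -0.2574, -0.8712, 0.4181]
J6: z=[0.9348, -0.3341, -0.1208] o=[-0.9960, -0.3018, 1.8328] → [-0.0014, 0.1258, -0.3586, 0.9348, -0.3341, -0.1208]
q̇ = J⁺·V = [0.6690, 0.2680, 0.9320, 0.0770, -0.5170, -0.7500]

0.6690 0.2680 0.9320 0.0770 -0.5170 -0.7500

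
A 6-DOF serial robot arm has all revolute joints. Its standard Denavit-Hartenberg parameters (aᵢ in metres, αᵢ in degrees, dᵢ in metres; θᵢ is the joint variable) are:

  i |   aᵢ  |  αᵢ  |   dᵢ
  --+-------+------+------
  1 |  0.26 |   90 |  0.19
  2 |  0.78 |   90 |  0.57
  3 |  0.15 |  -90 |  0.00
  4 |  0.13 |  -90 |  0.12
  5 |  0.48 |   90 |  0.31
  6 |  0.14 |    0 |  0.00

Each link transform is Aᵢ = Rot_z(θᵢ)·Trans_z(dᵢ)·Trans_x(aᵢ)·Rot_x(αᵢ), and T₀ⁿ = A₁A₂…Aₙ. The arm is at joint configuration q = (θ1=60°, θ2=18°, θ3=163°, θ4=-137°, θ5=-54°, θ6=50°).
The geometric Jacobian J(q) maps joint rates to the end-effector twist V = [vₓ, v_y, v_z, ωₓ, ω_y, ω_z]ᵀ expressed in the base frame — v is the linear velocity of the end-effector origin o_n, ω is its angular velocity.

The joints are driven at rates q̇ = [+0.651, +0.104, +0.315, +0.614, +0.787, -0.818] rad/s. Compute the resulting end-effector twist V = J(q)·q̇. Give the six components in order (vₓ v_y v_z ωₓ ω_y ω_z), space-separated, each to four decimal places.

-0.2683 0.5464 -0.1183 0.1579 0.2895 -0.6528

o_n = [0.5096, 0.7989, -0.2412]
J₁: ẑ×o_n = [-0.7989, 0.5096, 0.0000], ω = ẑ
J2: z=[0.8660, -0.5000, 0.0000] o=[0.1300, 0.2252, 0.1900] → [0.2156, 0.3735, 0.6866, 0.8660, -0.5000, 0.0000]
J3: z=[0.1545, 0.2676, -0.9511] o=[0.9945, 0.5826, 0.4310] → [0.0258, 0.5651, 0.1632, 0.1545, 0.2676, -0.9511]
J4: z=[-0.9672, 0.2373, -0.0903] o=[0.9643, 0.4425, 0.3867] → [-0.1168, -0.5663, -0.2367, -0.9672, 0.2373, -0.0903]
J5: z=[-0.0245, -0.4412, -0.8971] o=[0.8811, 0.5835, 0.3196] → [0.4406, 0.3196, -0.1692, -0.0245, -0.4412, -0.8971]
J6: z=[-0.7730, -0.5607, 0.2968] o=[0.5692, 0.7831, -0.1156] → [0.0658, -0.1149, -0.0456, -0.7730, -0.5607, 0.2968]
V = J·q̇ = [-0.2683, 0.5464, -0.1183, 0.1579, 0.2895, -0.6528]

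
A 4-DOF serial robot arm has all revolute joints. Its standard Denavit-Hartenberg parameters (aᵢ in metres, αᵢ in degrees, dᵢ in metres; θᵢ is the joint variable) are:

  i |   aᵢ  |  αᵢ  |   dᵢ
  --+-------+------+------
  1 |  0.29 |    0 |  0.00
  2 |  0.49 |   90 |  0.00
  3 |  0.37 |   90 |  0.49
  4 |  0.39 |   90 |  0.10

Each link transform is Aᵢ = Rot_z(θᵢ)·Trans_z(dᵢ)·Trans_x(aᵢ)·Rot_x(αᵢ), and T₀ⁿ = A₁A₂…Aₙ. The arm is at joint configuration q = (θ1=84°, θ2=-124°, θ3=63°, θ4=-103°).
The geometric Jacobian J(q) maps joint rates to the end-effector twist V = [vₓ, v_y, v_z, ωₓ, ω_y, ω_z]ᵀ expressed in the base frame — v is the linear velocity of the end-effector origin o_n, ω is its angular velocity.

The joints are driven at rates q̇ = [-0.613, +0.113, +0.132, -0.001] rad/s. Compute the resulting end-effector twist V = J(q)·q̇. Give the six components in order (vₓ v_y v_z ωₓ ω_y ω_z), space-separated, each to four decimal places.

o_n = [0.5014, -0.2505, 0.2061]
J₁: ẑ×o_n = [0.2505, 0.5014, -0.0000], ω = ẑ
J2: z=[0.0000, 0.0000, 1.0000] o=[0.0303, 0.2884, 0.0000] → [0.5389, 0.4711, -0.0000, 0.0000, 0.0000, 1.0000]
J3: z=[-0.6428, -0.7660, 0.0000] o=[0.4057, -0.0266, 0.0000] → [-0.1579, 0.1325, 0.2172, -0.6428, -0.7660, 0.0000]
J4: z=[0.6826, -0.5727, -0.4540] o=[0.2194, -0.5099, 0.3297] → [0.1885, -0.0437, 0.3386, 0.6826, -0.5727, -0.4540]
V = J·q̇ = [-0.1137, -0.2366, 0.0283, -0.0855, -0.1005, -0.4995]

-0.1137 -0.2366 0.0283 -0.0855 -0.1005 -0.4995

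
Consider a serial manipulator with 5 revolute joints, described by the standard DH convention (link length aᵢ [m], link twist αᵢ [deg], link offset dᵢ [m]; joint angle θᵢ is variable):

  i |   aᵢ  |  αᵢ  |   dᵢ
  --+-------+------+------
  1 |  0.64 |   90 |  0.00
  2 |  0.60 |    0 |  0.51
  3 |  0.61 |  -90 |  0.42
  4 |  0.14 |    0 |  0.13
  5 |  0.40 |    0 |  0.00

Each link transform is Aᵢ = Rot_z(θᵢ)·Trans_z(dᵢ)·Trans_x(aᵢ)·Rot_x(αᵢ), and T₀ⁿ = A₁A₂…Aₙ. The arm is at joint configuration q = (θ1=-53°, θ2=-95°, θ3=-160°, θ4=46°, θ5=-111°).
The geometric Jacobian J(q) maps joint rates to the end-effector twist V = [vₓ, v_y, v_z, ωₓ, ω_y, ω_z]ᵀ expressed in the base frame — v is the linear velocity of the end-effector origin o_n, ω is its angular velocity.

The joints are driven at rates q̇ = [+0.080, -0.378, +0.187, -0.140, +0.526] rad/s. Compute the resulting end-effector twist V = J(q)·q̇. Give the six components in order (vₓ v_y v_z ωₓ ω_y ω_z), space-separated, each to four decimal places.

o_n = [-0.8102, -0.9052, 0.2151]
J₁: ẑ×o_n = [0.9052, -0.8102, 0.0000], ω = ẑ
J2: z=[-0.7986, -0.6018, 0.0000] o=[0.3852, -0.5111, 0.0000] → [-0.1294, 0.1718, -0.4047, -0.7986, -0.6018, 0.0000]
J3: z=[-0.7986, -0.6018, 0.0000] o=[-0.0536, -0.7763, -0.5977] → [-0.4892, 0.6491, -0.3524, -0.7986, -0.6018, 0.0000]
J4: z=[-0.5813, 0.7714, -0.2588] o=[-0.4841, -0.9030, -0.0085] → [0.1719, 0.2144, 0.2529, -0.5813, 0.7714, -0.2588]
J5: z=[-0.5813, 0.7714, -0.2588] o=[-0.4943, -0.7220, 0.0518] → [0.0785, 0.1767, 0.3502, -0.5813, 0.7714, -0.2588]
V = J·q̇ = [0.0471, 0.0546, 0.2359, -0.0718, 0.4127, -0.0199]

0.0471 0.0546 0.2359 -0.0718 0.4127 -0.0199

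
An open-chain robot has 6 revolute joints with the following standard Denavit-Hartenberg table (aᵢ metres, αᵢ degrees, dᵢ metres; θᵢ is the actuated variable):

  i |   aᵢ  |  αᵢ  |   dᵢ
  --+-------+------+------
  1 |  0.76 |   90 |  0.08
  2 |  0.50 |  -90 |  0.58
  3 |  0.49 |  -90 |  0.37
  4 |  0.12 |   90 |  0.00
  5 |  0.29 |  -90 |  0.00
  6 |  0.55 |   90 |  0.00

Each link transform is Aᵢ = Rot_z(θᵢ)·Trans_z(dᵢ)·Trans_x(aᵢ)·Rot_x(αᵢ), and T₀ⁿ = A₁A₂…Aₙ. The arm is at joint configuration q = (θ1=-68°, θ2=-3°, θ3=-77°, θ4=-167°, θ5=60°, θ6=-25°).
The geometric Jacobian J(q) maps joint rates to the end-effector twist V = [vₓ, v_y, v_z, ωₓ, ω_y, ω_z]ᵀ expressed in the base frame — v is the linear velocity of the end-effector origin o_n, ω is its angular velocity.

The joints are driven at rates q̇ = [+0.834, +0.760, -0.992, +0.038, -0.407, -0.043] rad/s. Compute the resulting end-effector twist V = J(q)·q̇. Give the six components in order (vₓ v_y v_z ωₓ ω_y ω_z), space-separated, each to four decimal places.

1.1551 0.3120 0.9461 -0.7520 -0.3014 0.2463

o_n = [0.3823, -1.9197, 0.2786]
J₁: ẑ×o_n = [1.9197, 0.3823, -0.0000], ω = ẑ
J2: z=[-0.9272, -0.3746, 0.0000] o=[0.2847, -0.7047, 0.0800] → [-0.0744, 0.1841, 1.1631, -0.9272, -0.3746, 0.0000]
J3: z=[0.0196, -0.0485, 0.9986] o=[-0.0660, -1.3849, 0.0538] → [0.5231, 0.4433, 0.0113, 0.0196, -0.0485, 0.9986]
J4: z=[0.5731, -0.8179, -0.0510] o=[-0.4602, -1.6838, 0.4176] → [0.1016, 0.0367, 0.5539, 0.5731, -0.8179, -0.0510]
J5: z=[0.1652, 0.1762, -0.9704] o=[-0.3639, -1.6180, 0.4459] → [-0.3222, -0.6964, -0.1813, 0.1652, 0.1762, -0.9704]
J6: z=[-0.4086, -0.8833, -0.2300] o=[-0.1036, -1.7440, 0.4673] → [0.1263, -0.1888, 0.5009, -0.4086, -0.8833, -0.2300]
V = J·q̇ = [1.1551, 0.3120, 0.9461, -0.7520, -0.3014, 0.2463]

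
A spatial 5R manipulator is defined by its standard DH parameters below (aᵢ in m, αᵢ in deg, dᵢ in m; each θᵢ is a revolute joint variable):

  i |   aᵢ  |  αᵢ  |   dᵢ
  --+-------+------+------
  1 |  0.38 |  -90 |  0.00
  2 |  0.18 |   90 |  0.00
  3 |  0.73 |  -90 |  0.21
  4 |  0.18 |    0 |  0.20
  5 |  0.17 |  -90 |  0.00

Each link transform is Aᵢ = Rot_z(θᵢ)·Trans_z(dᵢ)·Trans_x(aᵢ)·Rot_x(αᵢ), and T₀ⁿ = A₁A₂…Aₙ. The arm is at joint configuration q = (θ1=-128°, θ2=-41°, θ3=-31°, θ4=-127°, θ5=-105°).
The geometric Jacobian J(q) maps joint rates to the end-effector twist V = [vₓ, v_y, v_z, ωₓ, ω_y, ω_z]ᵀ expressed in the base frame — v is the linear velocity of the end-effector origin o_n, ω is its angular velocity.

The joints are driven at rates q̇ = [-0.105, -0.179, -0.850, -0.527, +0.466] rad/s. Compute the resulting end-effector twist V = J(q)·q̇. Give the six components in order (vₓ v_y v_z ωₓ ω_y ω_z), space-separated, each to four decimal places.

o_n = [-0.5573, -0.5593, 0.6423]
J₁: ẑ×o_n = [0.5593, -0.5573, 0.0000], ω = ẑ
J2: z=[0.7880, -0.6157, 0.0000] o=[-0.2340, -0.2994, 0.0000] → [-0.3954, -0.5061, -0.4039, 0.7880, -0.6157, 0.0000]
J3: z=[0.4039, 0.5170, 0.7547] o=[-0.3176, -0.4065, 0.1181] → [0.3863, -0.3927, 0.0622, 0.4039, 0.5170, 0.7547]
J4: z=[0.4361, -0.8340, 0.3379] o=[-0.8198, -0.4386, 0.6871] → [0.0782, 0.1082, 0.1663, 0.4361, -0.8340, 0.3379]
J5: z=[0.4361, -0.8340, 0.3379] o=[-0.5874, -0.5102, 0.8023] → [0.1500, 0.0799, 0.0037, 0.4361, -0.8340, 0.3379]
V = J·q̇ = [-0.2876, 0.4631, -0.0665, -0.5110, -0.2784, -0.7671]

-0.2876 0.4631 -0.0665 -0.5110 -0.2784 -0.7671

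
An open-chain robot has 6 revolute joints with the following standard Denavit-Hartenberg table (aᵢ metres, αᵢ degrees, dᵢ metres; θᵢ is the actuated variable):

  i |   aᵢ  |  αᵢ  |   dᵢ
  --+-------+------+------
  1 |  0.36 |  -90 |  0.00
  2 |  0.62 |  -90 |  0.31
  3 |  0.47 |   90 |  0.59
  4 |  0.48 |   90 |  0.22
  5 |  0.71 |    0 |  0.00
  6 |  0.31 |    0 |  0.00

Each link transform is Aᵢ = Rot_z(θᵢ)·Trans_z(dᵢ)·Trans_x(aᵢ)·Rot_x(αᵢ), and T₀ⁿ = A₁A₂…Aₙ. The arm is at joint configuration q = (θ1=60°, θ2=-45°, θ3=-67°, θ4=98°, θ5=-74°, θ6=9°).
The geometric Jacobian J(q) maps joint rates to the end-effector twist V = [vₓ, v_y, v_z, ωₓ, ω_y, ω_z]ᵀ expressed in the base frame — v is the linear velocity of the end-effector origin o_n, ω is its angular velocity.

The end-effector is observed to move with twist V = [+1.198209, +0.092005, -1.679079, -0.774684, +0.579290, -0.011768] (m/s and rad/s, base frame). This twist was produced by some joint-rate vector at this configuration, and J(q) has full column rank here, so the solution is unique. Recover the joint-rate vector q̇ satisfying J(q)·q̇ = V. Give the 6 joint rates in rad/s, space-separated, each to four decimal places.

-0.7010 0.5100 -0.4960 -0.3470 0.7990 -0.1560

o_n = [0.8795, 2.2210, 0.0391]
J₁: ẑ×o_n = [-2.2210, 0.8795, 0.0000], ω = ẑ
J2: z=[-0.8660, 0.5000, 0.0000] o=[0.1800, 0.3118, 0.0000] → [0.0195, 0.0338, -2.0032, -0.8660, 0.5000, 0.0000]
J3: z=[0.3536, 0.6124, -0.7071] o=[0.1307, 0.8464, 0.4384] → [0.7274, -0.3883, 0.0274, 0.3536, 0.6124, -0.7071]
J4: z=[-0.6638, -0.3683, -0.6509] o=[0.0296, 1.5365, 0.1511] → [0.4868, -0.6276, -0.1413, -0.6638, -0.3683, -0.6509]
J5: z=[-0.6034, 0.7779, 0.1752] o=[0.0956, 1.6998, -0.3467] → [0.2088, 0.3701, -0.9243, -0.6034, 0.7779, 0.1752]
J6: z=[-0.6034, 0.7779, 0.1752] o=[0.6352, 2.0508, -0.0470] → [0.0372, 0.0948, -0.2928, -0.6034, 0.7779, 0.1752]
q̇ = J⁺·V = [-0.7010, 0.5100, -0.4960, -0.3470, 0.7990, -0.1560]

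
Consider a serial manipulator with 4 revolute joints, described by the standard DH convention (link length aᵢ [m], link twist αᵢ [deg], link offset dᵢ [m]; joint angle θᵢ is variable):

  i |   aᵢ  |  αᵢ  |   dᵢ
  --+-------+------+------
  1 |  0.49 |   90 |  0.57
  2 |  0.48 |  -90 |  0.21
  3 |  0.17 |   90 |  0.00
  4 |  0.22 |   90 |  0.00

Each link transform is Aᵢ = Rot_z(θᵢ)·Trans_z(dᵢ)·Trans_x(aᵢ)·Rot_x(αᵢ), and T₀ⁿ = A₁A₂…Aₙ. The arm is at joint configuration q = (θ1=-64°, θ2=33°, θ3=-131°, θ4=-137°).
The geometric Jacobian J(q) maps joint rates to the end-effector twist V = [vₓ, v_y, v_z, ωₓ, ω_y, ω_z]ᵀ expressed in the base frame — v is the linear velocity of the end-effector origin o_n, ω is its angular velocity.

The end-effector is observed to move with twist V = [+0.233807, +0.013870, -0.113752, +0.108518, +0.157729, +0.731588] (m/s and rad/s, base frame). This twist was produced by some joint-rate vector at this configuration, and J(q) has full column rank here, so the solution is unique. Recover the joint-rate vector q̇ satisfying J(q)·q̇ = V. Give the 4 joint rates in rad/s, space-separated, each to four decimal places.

0.1930 -0.3530 0.5030 -0.2840

o_n = [0.2300, -0.9662, 0.7023]
J₁: ẑ×o_n = [0.9662, 0.2300, -0.0000], ω = ẑ
J2: z=[-0.8988, -0.4384, 0.0000] o=[0.2148, -0.4404, 0.5700] → [-0.0580, 0.1189, 0.4793, -0.8988, -0.4384, 0.0000]
J3: z=[-0.2388, 0.4895, 0.8387] o=[0.2025, -0.8943, 0.8314] → [-0.0028, -0.0078, 0.0037, -0.2388, 0.4895, 0.8387]
J4: z=[0.3122, 0.8565, -0.4110] o=[0.0462, -0.8665, 0.7707] → [-0.0996, -0.0542, -0.1886, 0.3122, 0.8565, -0.4110]
q̇ = J⁺·V = [0.1930, -0.3530, 0.5030, -0.2840]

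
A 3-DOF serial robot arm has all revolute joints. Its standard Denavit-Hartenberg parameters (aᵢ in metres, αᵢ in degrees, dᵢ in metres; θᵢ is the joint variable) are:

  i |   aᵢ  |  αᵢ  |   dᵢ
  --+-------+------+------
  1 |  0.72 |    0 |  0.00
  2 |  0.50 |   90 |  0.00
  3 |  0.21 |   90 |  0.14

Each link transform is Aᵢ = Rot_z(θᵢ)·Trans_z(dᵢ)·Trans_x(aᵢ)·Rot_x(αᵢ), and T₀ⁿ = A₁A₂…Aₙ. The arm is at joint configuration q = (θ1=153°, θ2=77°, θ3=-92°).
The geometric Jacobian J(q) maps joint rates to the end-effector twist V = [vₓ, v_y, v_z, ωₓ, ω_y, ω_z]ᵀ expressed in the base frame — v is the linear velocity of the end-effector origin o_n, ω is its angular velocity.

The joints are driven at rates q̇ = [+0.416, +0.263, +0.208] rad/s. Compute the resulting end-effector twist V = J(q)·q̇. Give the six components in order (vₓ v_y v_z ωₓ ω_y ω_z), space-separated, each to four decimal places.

o_n = [-1.0655, 0.0395, -0.2099]
J₁: ẑ×o_n = [-0.0395, -1.0655, 0.0000], ω = ẑ
J2: z=[0.0000, 0.0000, 1.0000] o=[-0.6415, 0.3269, 0.0000] → [0.2874, -0.4239, 0.0000, 0.0000, 0.0000, 1.0000]
J3: z=[-0.7660, 0.6428, 0.0000] o=[-0.9629, -0.0561, 0.0000] → [-0.1349, -0.1608, -0.0073, -0.7660, 0.6428, 0.0000]
V = J·q̇ = [0.0311, -0.5882, -0.0015, -0.1593, 0.1337, 0.6790]

0.0311 -0.5882 -0.0015 -0.1593 0.1337 0.6790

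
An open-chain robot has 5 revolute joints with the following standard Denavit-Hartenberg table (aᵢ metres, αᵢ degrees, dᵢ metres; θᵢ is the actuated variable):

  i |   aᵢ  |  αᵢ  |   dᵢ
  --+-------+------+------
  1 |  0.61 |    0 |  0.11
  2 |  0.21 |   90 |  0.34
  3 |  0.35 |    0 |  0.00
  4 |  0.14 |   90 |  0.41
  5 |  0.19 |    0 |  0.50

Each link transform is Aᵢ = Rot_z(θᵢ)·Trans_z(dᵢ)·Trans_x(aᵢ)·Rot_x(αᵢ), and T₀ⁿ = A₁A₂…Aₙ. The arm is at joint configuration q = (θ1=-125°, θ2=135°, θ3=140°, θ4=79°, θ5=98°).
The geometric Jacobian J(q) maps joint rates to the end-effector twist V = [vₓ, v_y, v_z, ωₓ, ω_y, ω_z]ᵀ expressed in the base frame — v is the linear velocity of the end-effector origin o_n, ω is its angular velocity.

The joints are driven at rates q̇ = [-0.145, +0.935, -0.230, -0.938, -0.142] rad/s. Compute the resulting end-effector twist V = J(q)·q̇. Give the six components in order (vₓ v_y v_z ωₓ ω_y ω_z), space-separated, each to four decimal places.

o_n = [-0.7000, -1.1688, 0.9921]
J₁: ẑ×o_n = [1.1688, -0.7000, 0.0000], ω = ẑ
J2: z=[0.0000, 0.0000, 1.0000] o=[-0.3499, -0.4997, 0.1100] → [0.6691, -0.3502, 0.0000, 0.0000, 0.0000, 1.0000]
J3: z=[0.1736, -0.9848, 0.0000] o=[-0.1431, -0.4632, 0.4500] → [-0.5338, -0.0941, -0.6710, 0.1736, -0.9848, 0.0000]
J4: z=[0.1736, -0.9848, 0.0000] o=[-0.4071, -0.5098, 0.6750] → [-0.3123, -0.0551, -0.4029, 0.1736, -0.9848, 0.0000]
J5: z=[-0.6198, -0.1093, 0.7771] o=[-0.4431, -0.9324, 0.5869] → [0.1394, 0.0514, 0.1184, -0.6198, -0.1093, 0.7771]
V = J·q̇ = [0.8521, -0.1599, 0.5155, -0.1148, 1.1658, 0.6796]

0.8521 -0.1599 0.5155 -0.1148 1.1658 0.6796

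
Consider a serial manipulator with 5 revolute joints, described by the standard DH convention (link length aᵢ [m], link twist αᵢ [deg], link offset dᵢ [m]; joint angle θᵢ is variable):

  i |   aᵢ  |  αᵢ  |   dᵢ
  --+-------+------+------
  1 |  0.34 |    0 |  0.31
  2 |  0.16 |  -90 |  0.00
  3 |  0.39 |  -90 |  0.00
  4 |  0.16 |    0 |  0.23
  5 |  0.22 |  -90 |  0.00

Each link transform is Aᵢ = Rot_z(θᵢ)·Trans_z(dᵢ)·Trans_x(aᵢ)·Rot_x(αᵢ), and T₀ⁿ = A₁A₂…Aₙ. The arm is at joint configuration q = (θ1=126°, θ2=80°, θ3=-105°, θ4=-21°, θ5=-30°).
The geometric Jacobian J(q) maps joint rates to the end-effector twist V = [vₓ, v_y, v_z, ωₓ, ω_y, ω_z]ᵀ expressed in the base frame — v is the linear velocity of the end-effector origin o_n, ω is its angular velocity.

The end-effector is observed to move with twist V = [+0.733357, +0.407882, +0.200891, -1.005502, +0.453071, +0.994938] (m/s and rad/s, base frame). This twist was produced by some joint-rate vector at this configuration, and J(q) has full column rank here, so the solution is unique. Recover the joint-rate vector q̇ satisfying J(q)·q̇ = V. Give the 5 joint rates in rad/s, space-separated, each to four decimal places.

-0.0150 0.8210 -0.8480 0.7350 -0.0050

o_n = [-0.2856, -0.0208, 1.0243]
J₁: ẑ×o_n = [0.0208, -0.2856, 0.0000], ω = ẑ
J2: z=[0.0000, 0.0000, 1.0000] o=[-0.1998, 0.2751, 0.3100] → [0.2958, -0.0857, 0.0000, 0.0000, 0.0000, 1.0000]
J3: z=[0.4384, -0.8988, 0.0000] o=[-0.3437, 0.2049, 0.3100] → [-0.6420, -0.3131, -0.0467, 0.4384, -0.8988, 0.0000]
J4: z=[-0.8682, -0.4234, 0.2588] o=[-0.2529, 0.2492, 0.6867] → [-0.0731, 0.2846, 0.2205, -0.8682, -0.4234, 0.2588]
J5: z=[-0.8682, -0.4234, 0.2588] o=[-0.3927, 0.1172, 0.8905] → [-0.0209, 0.1438, 0.1651, -0.8682, -0.4234, 0.2588]
q̇ = J⁺·V = [-0.0150, 0.8210, -0.8480, 0.7350, -0.0050]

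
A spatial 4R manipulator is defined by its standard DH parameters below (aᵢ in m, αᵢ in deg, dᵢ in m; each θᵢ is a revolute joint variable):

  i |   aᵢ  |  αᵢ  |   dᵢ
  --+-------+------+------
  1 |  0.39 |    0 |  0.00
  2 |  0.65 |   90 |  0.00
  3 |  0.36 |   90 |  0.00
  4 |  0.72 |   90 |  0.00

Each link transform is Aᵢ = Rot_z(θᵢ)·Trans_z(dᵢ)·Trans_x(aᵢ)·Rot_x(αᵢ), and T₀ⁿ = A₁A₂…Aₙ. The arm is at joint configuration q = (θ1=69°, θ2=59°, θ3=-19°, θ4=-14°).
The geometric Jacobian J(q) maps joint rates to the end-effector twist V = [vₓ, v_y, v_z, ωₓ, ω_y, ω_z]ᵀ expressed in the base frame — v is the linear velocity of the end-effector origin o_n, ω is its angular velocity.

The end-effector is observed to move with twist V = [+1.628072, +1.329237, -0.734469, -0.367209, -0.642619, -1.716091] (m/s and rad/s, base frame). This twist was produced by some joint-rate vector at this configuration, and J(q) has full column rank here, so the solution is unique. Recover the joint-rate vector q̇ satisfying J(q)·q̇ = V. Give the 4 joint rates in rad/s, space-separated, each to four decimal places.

o_n = [-1.0139, 1.5578, -0.3447]
J₁: ẑ×o_n = [-1.5578, -1.0139, 0.0000], ω = ẑ
J2: z=[0.0000, 0.0000, 1.0000] o=[0.1398, 0.3641, 0.0000] → [-1.1937, -1.1537, 0.0000, 0.0000, 0.0000, 1.0000]
J3: z=[0.7880, 0.6157, 0.0000] o=[-0.2604, 0.8763, 0.0000] → [-0.2122, 0.2716, 1.0009, 0.7880, 0.6157, 0.0000]
J4: z=[0.2004, -0.2566, -0.9455] o=[-0.4700, 1.1445, -0.1172] → [0.4491, 0.5599, -0.0567, 0.2004, -0.2566, -0.9455]
q̇ = J⁺·V = [-0.0530, -0.8490, -0.6850, 0.8610]

-0.0530 -0.8490 -0.6850 0.8610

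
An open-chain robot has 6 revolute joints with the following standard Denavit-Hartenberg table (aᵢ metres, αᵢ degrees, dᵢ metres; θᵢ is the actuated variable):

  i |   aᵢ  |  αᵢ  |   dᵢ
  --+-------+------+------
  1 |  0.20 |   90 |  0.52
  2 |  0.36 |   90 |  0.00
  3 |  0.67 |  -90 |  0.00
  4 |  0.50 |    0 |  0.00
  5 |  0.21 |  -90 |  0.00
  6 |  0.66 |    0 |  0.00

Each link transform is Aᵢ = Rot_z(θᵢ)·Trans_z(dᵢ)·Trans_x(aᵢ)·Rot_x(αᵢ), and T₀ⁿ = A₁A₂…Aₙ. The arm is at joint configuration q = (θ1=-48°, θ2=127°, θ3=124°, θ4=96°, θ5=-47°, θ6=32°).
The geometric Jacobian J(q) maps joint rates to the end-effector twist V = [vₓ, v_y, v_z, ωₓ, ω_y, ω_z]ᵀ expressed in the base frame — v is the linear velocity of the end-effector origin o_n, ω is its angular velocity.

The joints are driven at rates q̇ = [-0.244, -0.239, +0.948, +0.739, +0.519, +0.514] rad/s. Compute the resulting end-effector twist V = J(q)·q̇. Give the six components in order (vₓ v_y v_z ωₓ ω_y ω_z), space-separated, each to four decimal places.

0.5190 1.4146 -0.1876 1.5984 0.1139 -0.5361

o_n = [-1.2883, -0.2525, -0.1112]
J₁: ẑ×o_n = [0.2525, -1.2883, 0.0000], ω = ẑ
J2: z=[-0.7431, -0.6691, 0.0000] o=[0.1338, -0.1486, 0.5200] → [0.4223, -0.4691, -0.8744, -0.7431, -0.6691, 0.0000]
J3: z=[0.5344, -0.5935, 0.6018] o=[-0.0111, 0.0124, 0.8075] → [0.7047, -0.2777, -0.8995, 0.5344, -0.5935, 0.6018]
J4: z=[0.7494, 0.0034, -0.6621] o=[-0.2731, -0.5269, 0.5083] → [0.1795, 1.1364, 0.2091, 0.7494, 0.0034, -0.6621]
J5: z=[0.7494, 0.0034, -0.6621] o=[-0.5184, -0.1897, 0.2324] → [-0.0428, 0.7672, -0.0445, 0.7494, 0.0034, -0.6621]
J6: z=[-0.0556, 0.9968, -0.0578] o=[-0.6569, -0.2065, 0.0755] → [-0.1887, 0.0261, 0.6319, -0.0556, 0.9968, -0.0578]
V = J·q̇ = [0.5190, 1.4146, -0.1876, 1.5984, 0.1139, -0.5361]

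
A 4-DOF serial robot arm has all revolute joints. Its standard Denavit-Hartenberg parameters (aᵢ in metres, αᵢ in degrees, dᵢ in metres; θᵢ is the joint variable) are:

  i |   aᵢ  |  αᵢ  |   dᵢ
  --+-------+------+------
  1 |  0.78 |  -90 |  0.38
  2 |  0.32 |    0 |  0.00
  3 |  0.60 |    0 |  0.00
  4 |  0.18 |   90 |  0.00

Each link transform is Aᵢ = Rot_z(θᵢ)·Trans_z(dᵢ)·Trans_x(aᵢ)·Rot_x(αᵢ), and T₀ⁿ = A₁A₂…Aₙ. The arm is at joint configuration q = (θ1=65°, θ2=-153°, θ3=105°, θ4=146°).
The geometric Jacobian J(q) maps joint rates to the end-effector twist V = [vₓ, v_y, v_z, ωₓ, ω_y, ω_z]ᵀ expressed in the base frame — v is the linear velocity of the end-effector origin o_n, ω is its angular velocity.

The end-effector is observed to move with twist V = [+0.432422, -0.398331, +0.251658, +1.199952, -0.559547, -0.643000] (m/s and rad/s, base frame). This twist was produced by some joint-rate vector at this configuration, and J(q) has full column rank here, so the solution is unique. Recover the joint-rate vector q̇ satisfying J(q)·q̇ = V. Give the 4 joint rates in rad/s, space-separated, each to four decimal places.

-0.6430 -0.2120 -0.6480 -0.4640

o_n = [0.3682, 0.7897, 0.7929]
J₁: ẑ×o_n = [-0.7897, 0.3682, 0.0000], ω = ẑ
J2: z=[-0.9063, 0.4226, 0.0000] o=[0.3296, 0.7069, 0.3800] → [0.1745, 0.3742, -0.0913, -0.9063, 0.4226, 0.0000]
J3: z=[-0.9063, 0.4226, 0.0000] o=[0.2091, 0.4485, 0.5253] → [0.1131, 0.2426, -0.3764, -0.9063, 0.4226, 0.0000]
J4: z=[-0.9063, 0.4226, 0.0000] o=[0.3788, 0.8124, 0.9712] → [-0.0753, -0.1615, 0.0251, -0.9063, 0.4226, 0.0000]
q̇ = J⁺·V = [-0.6430, -0.2120, -0.6480, -0.4640]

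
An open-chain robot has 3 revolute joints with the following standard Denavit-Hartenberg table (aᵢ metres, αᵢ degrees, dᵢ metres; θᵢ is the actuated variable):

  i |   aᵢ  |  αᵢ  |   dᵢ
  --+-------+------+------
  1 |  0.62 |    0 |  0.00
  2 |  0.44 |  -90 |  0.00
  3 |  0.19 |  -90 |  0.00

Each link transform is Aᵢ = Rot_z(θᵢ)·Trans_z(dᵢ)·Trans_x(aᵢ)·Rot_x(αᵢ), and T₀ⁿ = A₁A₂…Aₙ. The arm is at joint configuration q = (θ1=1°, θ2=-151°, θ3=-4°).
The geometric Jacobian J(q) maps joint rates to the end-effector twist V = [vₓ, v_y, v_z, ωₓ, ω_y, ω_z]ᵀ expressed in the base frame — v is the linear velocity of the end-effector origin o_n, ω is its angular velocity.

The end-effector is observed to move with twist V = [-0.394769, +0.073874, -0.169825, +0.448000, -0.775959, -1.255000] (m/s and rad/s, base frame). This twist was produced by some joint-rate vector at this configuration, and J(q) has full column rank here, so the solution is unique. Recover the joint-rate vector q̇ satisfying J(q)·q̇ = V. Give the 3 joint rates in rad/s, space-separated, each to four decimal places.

-0.9750 -0.2800 0.8960

o_n = [0.0747, -0.3039, 0.0133]
J₁: ẑ×o_n = [0.3039, 0.0747, -0.0000], ω = ẑ
J2: z=[0.0000, 0.0000, 1.0000] o=[0.6199, 0.0108, 0.0000] → [0.3148, -0.5452, 0.0000, 0.0000, 0.0000, 1.0000]
J3: z=[0.5000, -0.8660, 0.0000] o=[0.2389, -0.2092, 0.0000] → [-0.0115, -0.0066, -0.1895, 0.5000, -0.8660, 0.0000]
q̇ = J⁺·V = [-0.9750, -0.2800, 0.8960]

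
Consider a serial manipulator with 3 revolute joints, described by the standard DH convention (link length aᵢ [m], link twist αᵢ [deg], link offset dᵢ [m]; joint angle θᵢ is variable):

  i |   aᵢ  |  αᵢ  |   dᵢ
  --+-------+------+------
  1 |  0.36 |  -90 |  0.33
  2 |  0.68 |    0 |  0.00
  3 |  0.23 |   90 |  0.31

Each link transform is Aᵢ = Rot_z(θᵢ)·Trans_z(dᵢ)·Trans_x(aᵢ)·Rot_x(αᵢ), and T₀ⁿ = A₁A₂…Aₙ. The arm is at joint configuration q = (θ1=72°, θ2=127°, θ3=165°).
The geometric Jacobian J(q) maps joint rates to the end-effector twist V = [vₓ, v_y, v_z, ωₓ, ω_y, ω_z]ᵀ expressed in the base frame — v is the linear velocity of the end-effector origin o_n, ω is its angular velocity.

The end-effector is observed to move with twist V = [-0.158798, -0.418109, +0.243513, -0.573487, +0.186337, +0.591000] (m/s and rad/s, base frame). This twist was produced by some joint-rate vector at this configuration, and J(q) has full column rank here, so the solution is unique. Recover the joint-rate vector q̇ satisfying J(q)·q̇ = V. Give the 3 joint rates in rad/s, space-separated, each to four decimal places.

o_n = [-0.2834, 0.1309, 0.0002]
J₁: ẑ×o_n = [-0.1309, -0.2834, 0.0000], ω = ẑ
J2: z=[-0.9511, 0.3090, 0.0000] o=[0.1112, 0.3424, 0.3300] → [-0.1019, -0.3137, 0.3231, -0.9511, 0.3090, 0.0000]
J3: z=[-0.9511, 0.3090, 0.0000] o=[-0.0152, -0.0468, -0.2131] → [0.0659, 0.2028, -0.0862, -0.9511, 0.3090, 0.0000]
q̇ = J⁺·V = [0.5910, 0.7220, -0.1190]

0.5910 0.7220 -0.1190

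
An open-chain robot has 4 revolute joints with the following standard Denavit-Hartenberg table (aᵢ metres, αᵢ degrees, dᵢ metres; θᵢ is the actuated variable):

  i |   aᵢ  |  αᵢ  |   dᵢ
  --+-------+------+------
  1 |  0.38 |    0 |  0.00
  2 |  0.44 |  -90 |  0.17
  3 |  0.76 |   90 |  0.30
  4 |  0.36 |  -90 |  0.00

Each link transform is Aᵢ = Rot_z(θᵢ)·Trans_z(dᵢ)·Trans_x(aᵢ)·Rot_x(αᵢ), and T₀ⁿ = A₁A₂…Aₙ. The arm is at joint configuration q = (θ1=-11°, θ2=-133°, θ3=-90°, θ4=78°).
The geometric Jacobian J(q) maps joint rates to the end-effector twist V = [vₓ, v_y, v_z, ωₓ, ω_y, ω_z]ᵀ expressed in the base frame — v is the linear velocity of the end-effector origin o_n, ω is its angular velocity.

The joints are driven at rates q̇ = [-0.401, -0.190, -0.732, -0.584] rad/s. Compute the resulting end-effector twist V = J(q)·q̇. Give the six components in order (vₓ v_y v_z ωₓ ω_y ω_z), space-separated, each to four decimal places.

o_n = [0.4004, -0.8587, 1.0048]
J₁: ẑ×o_n = [0.8587, 0.4004, -0.0000], ω = ẑ
J2: z=[0.0000, 0.0000, 1.0000] o=[0.3730, -0.0725, 0.0000] → [0.7862, 0.0273, -0.0000, 0.0000, 0.0000, 1.0000]
J3: z=[0.5878, -0.8090, 0.0000] o=[0.0171, -0.3311, 0.1700] → [-0.6754, -0.4907, -0.0000, 0.5878, -0.8090, 0.0000]
J4: z=[0.8090, 0.5878, 0.0000] o=[0.1934, -0.5738, 0.9300] → [0.0440, -0.0606, -0.3521, 0.8090, 0.5878, 0.0000]
V = J·q̇ = [-0.0250, 0.2288, 0.2056, -0.9027, 0.2489, -0.5910]

-0.0250 0.2288 0.2056 -0.9027 0.2489 -0.5910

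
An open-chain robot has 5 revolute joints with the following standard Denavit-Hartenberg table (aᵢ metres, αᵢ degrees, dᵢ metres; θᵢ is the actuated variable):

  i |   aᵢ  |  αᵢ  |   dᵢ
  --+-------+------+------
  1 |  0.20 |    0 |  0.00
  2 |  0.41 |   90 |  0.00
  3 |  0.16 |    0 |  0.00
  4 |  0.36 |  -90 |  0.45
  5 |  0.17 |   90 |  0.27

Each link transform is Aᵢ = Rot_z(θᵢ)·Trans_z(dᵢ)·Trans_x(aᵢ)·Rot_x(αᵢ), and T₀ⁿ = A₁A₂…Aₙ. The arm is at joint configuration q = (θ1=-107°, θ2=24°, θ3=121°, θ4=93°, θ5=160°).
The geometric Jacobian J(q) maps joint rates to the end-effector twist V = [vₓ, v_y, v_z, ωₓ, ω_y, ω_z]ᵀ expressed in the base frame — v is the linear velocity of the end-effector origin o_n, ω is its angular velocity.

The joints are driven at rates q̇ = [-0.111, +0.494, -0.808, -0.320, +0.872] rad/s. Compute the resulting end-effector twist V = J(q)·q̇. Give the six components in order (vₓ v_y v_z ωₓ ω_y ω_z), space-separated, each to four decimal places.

o_n = [-0.4093, -0.5492, -0.1987]
J₁: ẑ×o_n = [0.5492, -0.4093, 0.0000], ω = ẑ
J2: z=[0.0000, 0.0000, 1.0000] o=[-0.0585, -0.1913, 0.0000] → [0.3580, -0.3508, 0.0000, 0.0000, 0.0000, 1.0000]
J3: z=[-0.9925, -0.1219, 0.0000] o=[-0.0085, -0.5982, 0.0000] → [0.0242, -0.1972, -0.0974, -0.9925, -0.1219, 0.0000]
J4: z=[-0.9925, -0.1219, 0.0000] o=[-0.0186, -0.5164, 0.1371] → [0.0409, -0.3333, -0.0150, -0.9925, -0.1219, 0.0000]
J5: z=[0.0681, -0.5550, -0.8290] o=[-0.5016, -0.2750, -0.0642] → [-0.1527, -0.0673, 0.0325, 0.0681, -0.5550, -0.8290]
V = J·q̇ = [-0.0499, 0.0794, 0.1119, 1.1790, -0.3465, -0.3399]

-0.0499 0.0794 0.1119 1.1790 -0.3465 -0.3399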